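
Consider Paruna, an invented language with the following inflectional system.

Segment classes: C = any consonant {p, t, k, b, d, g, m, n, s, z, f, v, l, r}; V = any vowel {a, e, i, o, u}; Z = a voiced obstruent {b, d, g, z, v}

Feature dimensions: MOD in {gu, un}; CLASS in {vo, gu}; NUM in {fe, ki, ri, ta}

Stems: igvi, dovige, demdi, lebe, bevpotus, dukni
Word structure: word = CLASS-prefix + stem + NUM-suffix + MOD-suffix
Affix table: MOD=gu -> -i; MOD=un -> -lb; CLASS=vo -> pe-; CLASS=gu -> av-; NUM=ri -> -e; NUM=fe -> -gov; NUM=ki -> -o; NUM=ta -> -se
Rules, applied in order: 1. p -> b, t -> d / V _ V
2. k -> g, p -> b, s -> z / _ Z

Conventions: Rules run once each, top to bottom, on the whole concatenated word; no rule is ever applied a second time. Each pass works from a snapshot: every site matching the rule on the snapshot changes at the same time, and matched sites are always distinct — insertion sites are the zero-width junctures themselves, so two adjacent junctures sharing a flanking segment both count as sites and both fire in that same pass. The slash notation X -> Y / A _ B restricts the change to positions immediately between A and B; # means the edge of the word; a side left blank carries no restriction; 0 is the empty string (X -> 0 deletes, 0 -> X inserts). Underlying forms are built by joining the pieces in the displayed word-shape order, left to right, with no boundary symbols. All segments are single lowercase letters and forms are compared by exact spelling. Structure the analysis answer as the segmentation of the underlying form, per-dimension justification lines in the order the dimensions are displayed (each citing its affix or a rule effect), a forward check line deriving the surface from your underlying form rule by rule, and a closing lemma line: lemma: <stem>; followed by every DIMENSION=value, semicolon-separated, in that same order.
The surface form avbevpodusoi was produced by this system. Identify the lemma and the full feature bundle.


underlying: av-bevpotus-o-i
MOD=gu - signalled by the affix -i
CLASS=gu - signalled by the affix av-
NUM=ki - signalled by the affix -o
check: avbevpotusoi -> avbevpodusoi -> avbevpodusoi
lemma: bevpotus; MOD=gu; CLASS=gu; NUM=ki


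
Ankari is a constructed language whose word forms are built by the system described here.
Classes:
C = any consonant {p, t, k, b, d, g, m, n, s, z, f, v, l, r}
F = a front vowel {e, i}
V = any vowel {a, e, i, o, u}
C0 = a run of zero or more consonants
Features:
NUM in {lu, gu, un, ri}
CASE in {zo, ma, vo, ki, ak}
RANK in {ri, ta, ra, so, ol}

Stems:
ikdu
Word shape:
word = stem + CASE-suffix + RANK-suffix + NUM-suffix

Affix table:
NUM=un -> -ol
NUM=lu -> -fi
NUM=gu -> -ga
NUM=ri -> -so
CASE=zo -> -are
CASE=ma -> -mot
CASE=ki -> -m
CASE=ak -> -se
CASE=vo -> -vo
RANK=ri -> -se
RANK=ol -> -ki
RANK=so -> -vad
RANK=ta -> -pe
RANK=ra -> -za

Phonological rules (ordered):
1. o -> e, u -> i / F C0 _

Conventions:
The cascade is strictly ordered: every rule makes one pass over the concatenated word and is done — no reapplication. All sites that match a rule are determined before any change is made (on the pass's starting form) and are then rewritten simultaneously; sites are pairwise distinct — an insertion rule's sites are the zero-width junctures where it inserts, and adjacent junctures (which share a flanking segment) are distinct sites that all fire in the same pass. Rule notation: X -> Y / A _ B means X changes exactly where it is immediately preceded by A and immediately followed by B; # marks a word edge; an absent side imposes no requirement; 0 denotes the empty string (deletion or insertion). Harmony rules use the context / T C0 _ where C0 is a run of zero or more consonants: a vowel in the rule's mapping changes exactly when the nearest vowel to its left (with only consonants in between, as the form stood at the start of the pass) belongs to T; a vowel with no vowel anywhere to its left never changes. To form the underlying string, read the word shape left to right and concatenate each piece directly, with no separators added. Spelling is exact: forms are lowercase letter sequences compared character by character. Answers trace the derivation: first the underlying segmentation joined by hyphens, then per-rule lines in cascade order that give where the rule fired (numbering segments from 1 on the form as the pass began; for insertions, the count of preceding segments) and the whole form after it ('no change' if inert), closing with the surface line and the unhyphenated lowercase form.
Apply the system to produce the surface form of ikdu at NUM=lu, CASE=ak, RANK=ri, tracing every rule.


underlying: ikdu-se-se-fi
1. o -> e, u -> i / F C0 _: fires at position(s) 4: ikdisesefi
surface: ikdisesefi


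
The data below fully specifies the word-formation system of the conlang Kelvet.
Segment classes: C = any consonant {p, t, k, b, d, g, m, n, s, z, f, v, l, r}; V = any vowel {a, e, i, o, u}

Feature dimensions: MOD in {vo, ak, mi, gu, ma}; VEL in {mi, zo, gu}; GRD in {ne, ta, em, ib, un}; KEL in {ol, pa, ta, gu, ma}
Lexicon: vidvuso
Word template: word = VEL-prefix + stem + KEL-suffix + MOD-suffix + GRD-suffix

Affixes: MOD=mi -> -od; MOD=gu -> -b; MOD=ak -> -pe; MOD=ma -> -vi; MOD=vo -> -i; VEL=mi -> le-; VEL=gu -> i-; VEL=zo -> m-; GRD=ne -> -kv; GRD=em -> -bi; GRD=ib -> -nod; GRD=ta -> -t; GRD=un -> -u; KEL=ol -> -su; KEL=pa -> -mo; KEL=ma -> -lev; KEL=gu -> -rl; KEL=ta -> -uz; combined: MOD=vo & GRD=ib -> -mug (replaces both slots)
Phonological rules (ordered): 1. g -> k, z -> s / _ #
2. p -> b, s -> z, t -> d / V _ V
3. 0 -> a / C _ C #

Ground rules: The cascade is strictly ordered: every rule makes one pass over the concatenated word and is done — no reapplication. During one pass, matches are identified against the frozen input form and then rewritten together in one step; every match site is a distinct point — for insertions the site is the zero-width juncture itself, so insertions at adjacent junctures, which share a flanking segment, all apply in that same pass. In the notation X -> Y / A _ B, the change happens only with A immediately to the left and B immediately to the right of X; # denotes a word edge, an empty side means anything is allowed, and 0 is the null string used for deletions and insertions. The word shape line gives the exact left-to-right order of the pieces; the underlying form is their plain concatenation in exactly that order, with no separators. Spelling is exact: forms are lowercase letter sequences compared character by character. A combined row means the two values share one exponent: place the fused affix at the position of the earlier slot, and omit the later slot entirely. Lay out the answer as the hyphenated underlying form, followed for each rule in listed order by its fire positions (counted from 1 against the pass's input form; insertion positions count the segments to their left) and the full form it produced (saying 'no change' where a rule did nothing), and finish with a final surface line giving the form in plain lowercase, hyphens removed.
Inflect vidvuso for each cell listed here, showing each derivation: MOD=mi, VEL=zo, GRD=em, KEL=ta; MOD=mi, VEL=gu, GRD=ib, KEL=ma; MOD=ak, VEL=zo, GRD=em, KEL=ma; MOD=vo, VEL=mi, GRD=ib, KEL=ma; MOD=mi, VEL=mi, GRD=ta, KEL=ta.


cell MOD=mi, VEL=zo, GRD=em, KEL=ta:
underlying: m-vidvuso-uz-od-bi
1. g -> k, z -> s / _ #: no change
2. p -> b, s -> z, t -> d / V _ V: fires at position(s) 7: mvidvuzouzodbi
3. 0 -> a / C _ C #: no change
surface: mvidvuzouzodbi

cell MOD=mi, VEL=gu, GRD=ib, KEL=ma:
underlying: i-vidvuso-lev-od-nod
1. g -> k, z -> s / _ #: no change
2. p -> b, s -> z, t -> d / V _ V: fires at position(s) 7: ividvuzolevodnod
3. 0 -> a / C _ C #: no change
surface: ividvuzolevodnod

cell MOD=ak, VEL=zo, GRD=em, KEL=ma:
underlying: m-vidvuso-lev-pe-bi
1. g -> k, z -> s / _ #: no change
2. p -> b, s -> z, t -> d / V _ V: fires at position(s) 7: mvidvuzolevpebi
3. 0 -> a / C _ C #: no change
surface: mvidvuzolevpebi

cell MOD=vo, VEL=mi, GRD=ib, KEL=ma:
underlying: le-vidvuso-lev-mug
1. g -> k, z -> s / _ #: fires at position(s) 15: levidvusolevmuk
2. p -> b, s -> z, t -> d / V _ V: fires at position(s) 8: levidvuzolevmuk
3. 0 -> a / C _ C #: no change
surface: levidvuzolevmuk

cell MOD=mi, VEL=mi, GRD=ta, KEL=ta:
underlying: le-vidvuso-uz-od-t
1. g -> k, z -> s / _ #: no change
2. p -> b, s -> z, t -> d / V _ V: fires at position(s) 8: levidvuzouzodt
3. 0 -> a / C _ C #: inserts after position(s) 13: levidvuzouzodat
surface: levidvuzouzodat


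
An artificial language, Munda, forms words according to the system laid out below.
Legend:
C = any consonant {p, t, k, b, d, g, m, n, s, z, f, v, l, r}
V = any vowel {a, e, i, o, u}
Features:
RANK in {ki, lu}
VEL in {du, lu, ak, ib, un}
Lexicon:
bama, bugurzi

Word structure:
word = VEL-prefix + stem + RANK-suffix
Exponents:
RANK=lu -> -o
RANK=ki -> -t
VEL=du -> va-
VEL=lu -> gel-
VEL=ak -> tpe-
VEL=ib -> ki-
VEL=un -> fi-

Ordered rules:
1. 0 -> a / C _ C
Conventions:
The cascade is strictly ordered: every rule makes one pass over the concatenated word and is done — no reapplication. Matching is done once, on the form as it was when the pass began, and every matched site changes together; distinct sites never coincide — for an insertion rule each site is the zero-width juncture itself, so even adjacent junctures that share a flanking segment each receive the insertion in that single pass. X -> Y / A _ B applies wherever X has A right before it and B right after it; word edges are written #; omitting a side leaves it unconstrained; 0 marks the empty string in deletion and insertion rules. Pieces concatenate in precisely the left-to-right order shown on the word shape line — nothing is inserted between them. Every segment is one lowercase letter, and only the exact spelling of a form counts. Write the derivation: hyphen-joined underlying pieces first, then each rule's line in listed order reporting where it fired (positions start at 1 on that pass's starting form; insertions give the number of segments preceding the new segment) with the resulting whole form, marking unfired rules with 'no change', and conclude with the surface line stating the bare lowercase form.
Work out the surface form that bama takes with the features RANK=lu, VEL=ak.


underlying: tpe-bama-o
1. 0 -> a / C _ C: inserts after position(s) 1: tapebamao
surface: tapebamao


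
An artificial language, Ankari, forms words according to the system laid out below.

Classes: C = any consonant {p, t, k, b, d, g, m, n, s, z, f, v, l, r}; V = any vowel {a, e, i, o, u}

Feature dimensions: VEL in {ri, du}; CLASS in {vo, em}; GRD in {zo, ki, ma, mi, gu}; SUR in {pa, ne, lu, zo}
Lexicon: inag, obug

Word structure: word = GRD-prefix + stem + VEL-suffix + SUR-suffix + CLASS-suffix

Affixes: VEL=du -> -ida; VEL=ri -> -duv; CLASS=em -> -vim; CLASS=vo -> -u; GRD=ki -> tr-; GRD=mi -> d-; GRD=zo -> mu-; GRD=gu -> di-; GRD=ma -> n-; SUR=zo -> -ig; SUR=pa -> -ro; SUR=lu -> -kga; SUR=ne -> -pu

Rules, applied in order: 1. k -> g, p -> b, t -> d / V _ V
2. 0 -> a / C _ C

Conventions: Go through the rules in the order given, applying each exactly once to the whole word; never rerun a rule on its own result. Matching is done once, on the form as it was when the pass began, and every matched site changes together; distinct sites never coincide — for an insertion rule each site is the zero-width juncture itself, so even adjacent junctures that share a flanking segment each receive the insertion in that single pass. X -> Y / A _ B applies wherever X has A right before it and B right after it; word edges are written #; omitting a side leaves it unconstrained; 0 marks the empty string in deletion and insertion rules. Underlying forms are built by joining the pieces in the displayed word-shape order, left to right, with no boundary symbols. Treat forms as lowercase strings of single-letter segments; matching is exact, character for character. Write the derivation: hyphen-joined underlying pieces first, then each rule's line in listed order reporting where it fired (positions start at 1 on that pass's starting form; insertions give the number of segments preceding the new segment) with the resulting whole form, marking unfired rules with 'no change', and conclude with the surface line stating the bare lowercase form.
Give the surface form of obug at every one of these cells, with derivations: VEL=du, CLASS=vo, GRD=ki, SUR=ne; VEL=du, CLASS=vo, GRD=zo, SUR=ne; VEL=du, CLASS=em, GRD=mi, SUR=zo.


cell VEL=du, CLASS=vo, GRD=ki, SUR=ne:
underlying: tr-obug-ida-pu-u
1. k -> g, p -> b, t -> d / V _ V: fires at position(s) 10: trobugidabuu
2. 0 -> a / C _ C: inserts after position(s) 1: tarobugidabuu
surface: tarobugidabuu

cell VEL=du, CLASS=vo, GRD=zo, SUR=ne:
underlying: mu-obug-ida-pu-u
1. k -> g, p -> b, t -> d / V _ V: fires at position(s) 10: muobugidabuu
2. 0 -> a / C _ C: no change
surface: muobugidabuu

cell VEL=du, CLASS=em, GRD=mi, SUR=zo:
underlying: d-obug-ida-ig-vim
1. k -> g, p -> b, t -> d / V _ V: no change
2. 0 -> a / C _ C: inserts after position(s) 10: dobugidaigavim
surface: dobugidaigavim


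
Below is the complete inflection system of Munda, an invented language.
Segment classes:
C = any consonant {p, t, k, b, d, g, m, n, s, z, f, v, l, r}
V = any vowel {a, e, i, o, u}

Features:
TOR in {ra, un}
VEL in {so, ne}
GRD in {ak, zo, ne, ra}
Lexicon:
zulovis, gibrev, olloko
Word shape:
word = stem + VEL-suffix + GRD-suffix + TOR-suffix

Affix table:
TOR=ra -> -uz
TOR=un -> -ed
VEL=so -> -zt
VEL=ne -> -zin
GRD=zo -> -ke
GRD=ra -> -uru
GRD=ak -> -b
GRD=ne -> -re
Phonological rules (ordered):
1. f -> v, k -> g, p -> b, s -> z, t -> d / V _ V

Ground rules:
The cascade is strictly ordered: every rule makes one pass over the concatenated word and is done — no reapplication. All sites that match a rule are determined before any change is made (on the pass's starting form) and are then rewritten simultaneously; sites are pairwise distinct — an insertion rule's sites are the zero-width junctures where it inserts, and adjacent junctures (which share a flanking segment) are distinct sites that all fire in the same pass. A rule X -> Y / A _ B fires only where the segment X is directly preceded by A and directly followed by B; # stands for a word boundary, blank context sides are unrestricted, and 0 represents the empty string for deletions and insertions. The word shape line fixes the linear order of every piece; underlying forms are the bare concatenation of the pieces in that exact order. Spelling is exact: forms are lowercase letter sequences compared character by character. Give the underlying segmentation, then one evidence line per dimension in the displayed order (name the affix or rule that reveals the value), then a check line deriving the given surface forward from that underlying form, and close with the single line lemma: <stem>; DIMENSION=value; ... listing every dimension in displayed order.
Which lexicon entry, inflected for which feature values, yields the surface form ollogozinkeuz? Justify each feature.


underlying: olloko-zin-ke-uz
TOR=ra - signalled by the affix -uz
VEL=ne - signalled by the affix -zin
GRD=zo - signalled by the affix -ke
check: ollokozinkeuz -> ollogozinkeuz
lemma: olloko; TOR=ra; VEL=ne; GRD=zo


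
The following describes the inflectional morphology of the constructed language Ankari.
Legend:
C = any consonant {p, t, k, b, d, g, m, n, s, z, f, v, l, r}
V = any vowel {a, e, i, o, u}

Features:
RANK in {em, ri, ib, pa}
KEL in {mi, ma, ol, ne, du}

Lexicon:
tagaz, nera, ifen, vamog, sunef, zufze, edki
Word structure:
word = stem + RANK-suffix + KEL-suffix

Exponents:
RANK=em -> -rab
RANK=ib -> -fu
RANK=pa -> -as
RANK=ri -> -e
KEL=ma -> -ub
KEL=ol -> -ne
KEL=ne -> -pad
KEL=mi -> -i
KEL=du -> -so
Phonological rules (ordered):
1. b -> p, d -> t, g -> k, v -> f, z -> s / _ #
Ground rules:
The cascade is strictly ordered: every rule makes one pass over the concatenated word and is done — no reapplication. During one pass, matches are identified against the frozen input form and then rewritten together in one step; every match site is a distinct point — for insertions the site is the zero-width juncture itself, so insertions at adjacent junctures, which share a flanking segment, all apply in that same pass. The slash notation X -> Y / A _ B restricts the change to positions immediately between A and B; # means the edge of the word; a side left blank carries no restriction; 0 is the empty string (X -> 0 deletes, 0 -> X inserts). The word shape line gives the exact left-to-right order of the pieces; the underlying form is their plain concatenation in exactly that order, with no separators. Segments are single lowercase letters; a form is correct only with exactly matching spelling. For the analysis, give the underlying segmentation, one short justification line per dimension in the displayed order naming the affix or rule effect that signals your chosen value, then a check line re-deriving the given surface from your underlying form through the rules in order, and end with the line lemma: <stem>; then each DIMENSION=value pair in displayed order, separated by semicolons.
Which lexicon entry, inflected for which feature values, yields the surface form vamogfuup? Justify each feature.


underlying: vamog-fu-ub
RANK=ib - signalled by the affix -fu
KEL=ma - signalled by the affix -ub
check: vamogfuub -> vamogfuup
lemma: vamog; RANK=ib; KEL=ma


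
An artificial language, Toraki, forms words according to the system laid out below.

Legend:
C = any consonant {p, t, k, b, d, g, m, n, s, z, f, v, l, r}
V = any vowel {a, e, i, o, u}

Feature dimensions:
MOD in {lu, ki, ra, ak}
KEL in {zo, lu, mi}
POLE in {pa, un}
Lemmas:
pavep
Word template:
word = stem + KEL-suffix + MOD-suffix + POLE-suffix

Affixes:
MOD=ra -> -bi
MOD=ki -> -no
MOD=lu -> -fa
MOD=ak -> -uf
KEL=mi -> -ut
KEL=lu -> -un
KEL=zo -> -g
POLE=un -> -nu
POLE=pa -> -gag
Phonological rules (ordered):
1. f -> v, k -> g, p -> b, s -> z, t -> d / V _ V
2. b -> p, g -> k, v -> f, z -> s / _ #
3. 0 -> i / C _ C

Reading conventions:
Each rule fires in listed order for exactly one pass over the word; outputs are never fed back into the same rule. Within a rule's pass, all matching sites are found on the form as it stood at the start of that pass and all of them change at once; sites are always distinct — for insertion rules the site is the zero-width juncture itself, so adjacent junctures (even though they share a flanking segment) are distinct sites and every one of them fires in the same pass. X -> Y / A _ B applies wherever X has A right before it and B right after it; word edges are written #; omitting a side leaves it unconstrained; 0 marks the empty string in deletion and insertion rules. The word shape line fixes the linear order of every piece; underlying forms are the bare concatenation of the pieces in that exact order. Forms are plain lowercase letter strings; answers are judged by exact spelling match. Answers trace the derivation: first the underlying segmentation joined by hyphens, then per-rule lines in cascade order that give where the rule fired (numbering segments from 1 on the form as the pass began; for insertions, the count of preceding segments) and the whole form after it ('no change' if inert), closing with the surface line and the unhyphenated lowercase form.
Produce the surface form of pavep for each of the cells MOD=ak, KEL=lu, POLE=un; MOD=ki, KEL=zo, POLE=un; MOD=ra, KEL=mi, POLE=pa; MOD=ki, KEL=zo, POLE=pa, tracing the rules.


cell MOD=ak, KEL=lu, POLE=un:
underlying: pavep-un-uf-nu
1. f -> v, k -> g, p -> b, s -> z, t -> d / V _ V: fires at position(s) 5: pavebunufnu
2. b -> p, g -> k, v -> f, z -> s / _ #: no change
3. 0 -> i / C _ C: inserts after position(s) 9: pavebunufinu
surface: pavebunufinu

cell MOD=ki, KEL=zo, POLE=un:
underlying: pavep-g-no-nu
1. f -> v, k -> g, p -> b, s -> z, t -> d / V _ V: no change
2. b -> p, g -> k, v -> f, z -> s / _ #: no change
3. 0 -> i / C _ C: inserts after position(s) 5, 6: pavepiginonu
surface: pavepiginonu

cell MOD=ra, KEL=mi, POLE=pa:
underlying: pavep-ut-bi-gag
1. f -> v, k -> g, p -> b, s -> z, t -> d / V _ V: fires at position(s) 5: pavebutbigag
2. b -> p, g -> k, v -> f, z -> s / _ #: fires at position(s) 12: pavebutbigak
3. 0 -> i / C _ C: inserts after position(s) 7: pavebutibigak
surface: pavebutibigak

cell MOD=ki, KEL=zo, POLE=pa:
underlying: pavep-g-no-gag
1. f -> v, k -> g, p -> b, s -> z, t -> d / V _ V: no change
2. b -> p, g -> k, v -> f, z -> s / _ #: fires at position(s) 11: pavepgnogak
3. 0 -> i / C _ C: inserts after position(s) 5, 6: pavepiginogak
surface: pavepiginogak


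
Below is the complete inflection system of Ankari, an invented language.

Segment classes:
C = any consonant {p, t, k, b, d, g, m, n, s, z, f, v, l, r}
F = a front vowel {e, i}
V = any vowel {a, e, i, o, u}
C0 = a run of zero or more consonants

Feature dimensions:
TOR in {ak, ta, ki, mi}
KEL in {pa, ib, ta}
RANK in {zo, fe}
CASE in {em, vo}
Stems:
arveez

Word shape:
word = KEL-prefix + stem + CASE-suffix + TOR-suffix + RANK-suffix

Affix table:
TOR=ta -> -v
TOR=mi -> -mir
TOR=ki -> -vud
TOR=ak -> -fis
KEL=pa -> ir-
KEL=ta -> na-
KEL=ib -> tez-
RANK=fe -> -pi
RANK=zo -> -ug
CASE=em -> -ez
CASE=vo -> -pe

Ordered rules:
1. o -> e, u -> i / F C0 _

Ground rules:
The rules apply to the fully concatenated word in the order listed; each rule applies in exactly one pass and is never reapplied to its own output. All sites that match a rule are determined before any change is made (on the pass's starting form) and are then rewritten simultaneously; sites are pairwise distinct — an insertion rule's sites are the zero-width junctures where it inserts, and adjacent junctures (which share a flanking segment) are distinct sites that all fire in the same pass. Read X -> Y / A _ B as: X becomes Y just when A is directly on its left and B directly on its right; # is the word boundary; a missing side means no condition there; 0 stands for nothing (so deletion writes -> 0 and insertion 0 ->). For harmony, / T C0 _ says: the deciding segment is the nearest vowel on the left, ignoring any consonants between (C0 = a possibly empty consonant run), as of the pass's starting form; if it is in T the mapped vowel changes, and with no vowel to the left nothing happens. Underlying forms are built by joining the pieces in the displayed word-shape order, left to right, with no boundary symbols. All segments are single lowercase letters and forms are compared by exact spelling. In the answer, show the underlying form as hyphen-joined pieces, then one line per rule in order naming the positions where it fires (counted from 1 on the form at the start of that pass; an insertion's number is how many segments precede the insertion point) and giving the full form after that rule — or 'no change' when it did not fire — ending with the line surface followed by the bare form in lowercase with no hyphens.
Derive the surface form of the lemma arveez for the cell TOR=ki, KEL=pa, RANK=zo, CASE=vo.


underlying: ir-arveez-pe-vud-ug
1. o -> e, u -> i / F C0 _: fires at position(s) 12: irarveezpevidug
surface: irarveezpevidug


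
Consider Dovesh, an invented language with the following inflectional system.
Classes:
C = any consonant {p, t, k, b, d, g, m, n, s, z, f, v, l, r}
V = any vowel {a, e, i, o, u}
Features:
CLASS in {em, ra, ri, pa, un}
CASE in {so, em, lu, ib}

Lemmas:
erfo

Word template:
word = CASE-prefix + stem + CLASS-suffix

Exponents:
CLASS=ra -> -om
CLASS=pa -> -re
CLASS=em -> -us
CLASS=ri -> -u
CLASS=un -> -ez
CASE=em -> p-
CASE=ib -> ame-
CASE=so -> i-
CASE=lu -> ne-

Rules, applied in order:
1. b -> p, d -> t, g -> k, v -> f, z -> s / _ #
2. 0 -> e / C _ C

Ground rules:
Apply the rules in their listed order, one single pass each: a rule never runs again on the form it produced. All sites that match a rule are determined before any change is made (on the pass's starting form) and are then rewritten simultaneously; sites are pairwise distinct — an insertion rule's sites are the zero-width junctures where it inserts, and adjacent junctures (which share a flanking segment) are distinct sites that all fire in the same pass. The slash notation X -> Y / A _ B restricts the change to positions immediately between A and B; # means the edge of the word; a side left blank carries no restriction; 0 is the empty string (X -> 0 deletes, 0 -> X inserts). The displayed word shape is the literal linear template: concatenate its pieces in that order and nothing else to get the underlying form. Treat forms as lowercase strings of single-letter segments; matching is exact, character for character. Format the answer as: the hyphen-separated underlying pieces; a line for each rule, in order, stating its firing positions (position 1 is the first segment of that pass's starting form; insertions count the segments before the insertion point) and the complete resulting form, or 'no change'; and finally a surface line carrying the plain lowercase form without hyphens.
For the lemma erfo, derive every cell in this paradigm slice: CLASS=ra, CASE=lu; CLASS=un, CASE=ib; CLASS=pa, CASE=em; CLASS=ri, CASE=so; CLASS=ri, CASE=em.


cell CLASS=ra, CASE=lu:
underlying: ne-erfo-om
1. b -> p, d -> t, g -> k, v -> f, z -> s / _ #: no change
2. 0 -> e / C _ C: inserts after position(s) 4: neerefoom
surface: neerefoom

cell CLASS=un, CASE=ib:
underlying: ame-erfo-ez
1. b -> p, d -> t, g -> k, v -> f, z -> s / _ #: fires at position(s) 9: ameerfoes
2. 0 -> e / C _ C: inserts after position(s) 5: ameerefoes
surface: ameerefoes

cell CLASS=pa, CASE=em:
underlying: p-erfo-re
1. b -> p, d -> t, g -> k, v -> f, z -> s / _ #: no change
2. 0 -> e / C _ C: inserts after position(s) 3: perefore
surface: perefore

cell CLASS=ri, CASE=so:
underlying: i-erfo-u
1. b -> p, d -> t, g -> k, v -> f, z -> s / _ #: no change
2. 0 -> e / C _ C: inserts after position(s) 3: ierefou
surface: ierefou

cell CLASS=ri, CASE=em:
underlying: p-erfo-u
1. b -> p, d -> t, g -> k, v -> f, z -> s / _ #: no change
2. 0 -> e / C _ C: inserts after position(s) 3: perefou
surface: perefou


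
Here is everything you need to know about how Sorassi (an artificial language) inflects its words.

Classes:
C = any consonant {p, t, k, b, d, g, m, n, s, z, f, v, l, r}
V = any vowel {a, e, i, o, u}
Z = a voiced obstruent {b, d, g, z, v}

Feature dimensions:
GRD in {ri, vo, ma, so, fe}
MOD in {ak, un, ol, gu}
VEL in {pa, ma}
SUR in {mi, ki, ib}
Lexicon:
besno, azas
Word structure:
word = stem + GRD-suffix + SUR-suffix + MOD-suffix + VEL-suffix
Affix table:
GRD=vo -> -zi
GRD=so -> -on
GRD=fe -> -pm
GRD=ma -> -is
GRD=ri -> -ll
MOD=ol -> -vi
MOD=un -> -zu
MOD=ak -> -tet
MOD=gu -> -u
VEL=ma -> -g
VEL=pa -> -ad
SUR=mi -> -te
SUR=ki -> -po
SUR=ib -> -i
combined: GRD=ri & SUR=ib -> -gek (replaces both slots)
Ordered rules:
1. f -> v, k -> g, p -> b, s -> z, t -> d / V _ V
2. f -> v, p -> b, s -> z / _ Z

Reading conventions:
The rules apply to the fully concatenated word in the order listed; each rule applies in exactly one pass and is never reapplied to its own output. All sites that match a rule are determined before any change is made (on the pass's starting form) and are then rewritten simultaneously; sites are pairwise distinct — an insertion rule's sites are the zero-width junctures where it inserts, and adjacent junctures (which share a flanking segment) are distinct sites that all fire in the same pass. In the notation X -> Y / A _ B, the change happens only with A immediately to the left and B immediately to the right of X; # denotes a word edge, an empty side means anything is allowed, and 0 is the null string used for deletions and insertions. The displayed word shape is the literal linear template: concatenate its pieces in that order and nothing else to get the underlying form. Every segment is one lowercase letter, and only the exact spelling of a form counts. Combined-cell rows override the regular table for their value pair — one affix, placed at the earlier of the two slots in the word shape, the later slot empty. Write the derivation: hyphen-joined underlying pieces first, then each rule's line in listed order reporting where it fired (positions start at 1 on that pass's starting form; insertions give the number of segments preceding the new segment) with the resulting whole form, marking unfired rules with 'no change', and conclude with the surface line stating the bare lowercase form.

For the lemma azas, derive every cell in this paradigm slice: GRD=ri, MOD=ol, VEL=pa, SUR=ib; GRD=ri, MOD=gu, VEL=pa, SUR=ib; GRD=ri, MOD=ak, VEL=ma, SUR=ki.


cell GRD=ri, MOD=ol, VEL=pa, SUR=ib:
underlying: azas-gek-vi-ad
1. f -> v, k -> g, p -> b, s -> z, t -> d / V _ V: no change
2. f -> v, p -> b, s -> z / _ Z: fires at position(s) 4: azazgekviad
surface: azazgekviad

cell GRD=ri, MOD=gu, VEL=pa, SUR=ib:
underlying: azas-gek-u-ad
1. f -> v, k -> g, p -> b, s -> z, t -> d / V _ V: fires at position(s) 7: azasgeguad
2. f -> v, p -> b, s -> z / _ Z: fires at position(s) 4: azazgeguad
surface: azazgeguad

cell GRD=ri, MOD=ak, VEL=ma, SUR=ki:
underlying: azas-ll-po-tet-g
1. f -> v, k -> g, p -> b, s -> z, t -> d / V _ V: fires at position(s) 9: azasllpodetg
2. f -> v, p -> b, s -> z / _ Z: no change
surface: azasllpodetg


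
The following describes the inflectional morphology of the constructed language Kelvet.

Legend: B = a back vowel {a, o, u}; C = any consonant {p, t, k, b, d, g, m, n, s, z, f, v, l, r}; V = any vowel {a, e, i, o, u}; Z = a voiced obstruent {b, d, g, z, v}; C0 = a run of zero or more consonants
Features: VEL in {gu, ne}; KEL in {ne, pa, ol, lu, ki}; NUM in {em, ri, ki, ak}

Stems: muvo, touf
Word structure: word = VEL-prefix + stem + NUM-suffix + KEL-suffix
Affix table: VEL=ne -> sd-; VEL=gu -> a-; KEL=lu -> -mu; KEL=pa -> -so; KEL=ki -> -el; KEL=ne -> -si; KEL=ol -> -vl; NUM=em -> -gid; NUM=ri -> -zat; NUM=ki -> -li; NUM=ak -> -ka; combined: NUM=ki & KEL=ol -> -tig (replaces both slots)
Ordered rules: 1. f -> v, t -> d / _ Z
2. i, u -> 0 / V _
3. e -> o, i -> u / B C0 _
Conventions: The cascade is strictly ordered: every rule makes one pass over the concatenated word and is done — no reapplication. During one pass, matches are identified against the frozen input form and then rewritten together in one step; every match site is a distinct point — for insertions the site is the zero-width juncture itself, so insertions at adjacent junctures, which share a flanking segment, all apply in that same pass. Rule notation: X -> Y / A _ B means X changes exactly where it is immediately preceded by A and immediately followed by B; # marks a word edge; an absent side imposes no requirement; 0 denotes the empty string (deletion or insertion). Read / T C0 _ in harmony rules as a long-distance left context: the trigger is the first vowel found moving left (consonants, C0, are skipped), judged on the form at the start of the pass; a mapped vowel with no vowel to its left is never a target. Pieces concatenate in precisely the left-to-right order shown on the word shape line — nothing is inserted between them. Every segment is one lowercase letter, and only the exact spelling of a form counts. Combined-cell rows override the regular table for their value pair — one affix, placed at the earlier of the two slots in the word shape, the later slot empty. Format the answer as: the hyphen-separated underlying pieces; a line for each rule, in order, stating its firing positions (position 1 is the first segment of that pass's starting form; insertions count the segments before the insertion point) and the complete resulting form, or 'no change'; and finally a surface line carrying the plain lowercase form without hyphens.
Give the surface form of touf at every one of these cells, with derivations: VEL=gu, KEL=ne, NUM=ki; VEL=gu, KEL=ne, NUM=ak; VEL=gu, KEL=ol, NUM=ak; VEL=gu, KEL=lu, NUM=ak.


cell VEL=gu, KEL=ne, NUM=ki:
underlying: a-touf-li-si
1. f -> v, t -> d / _ Z: no change
2. i, u -> 0 / V _: fires at position(s) 4: atoflisi
3. e -> o, i -> u / B C0 _: fires at position(s) 6: atoflusi
surface: atoflusi

cell VEL=gu, KEL=ne, NUM=ak:
underlying: a-touf-ka-si
1. f -> v, t -> d / _ Z: no change
2. i, u -> 0 / V _: fires at position(s) 4: atofkasi
3. e -> o, i -> u / B C0 _: fires at position(s) 8: atofkasu
surface: atofkasu

cell VEL=gu, KEL=ol, NUM=ak:
underlying: a-touf-ka-vl
1. f -> v, t -> d / _ Z: no change
2. i, u -> 0 / V _: fires at position(s) 4: atofkavl
3. e -> o, i -> u / B C0 _: no change
surface: atofkavl

cell VEL=gu, KEL=lu, NUM=ak:
underlying: a-touf-ka-mu
1. f -> v, t -> d / _ Z: no change
2. i, u -> 0 / V _: fires at position(s) 4: atofkamu
3. e -> o, i -> u / B C0 _: no change
surface: atofkamu


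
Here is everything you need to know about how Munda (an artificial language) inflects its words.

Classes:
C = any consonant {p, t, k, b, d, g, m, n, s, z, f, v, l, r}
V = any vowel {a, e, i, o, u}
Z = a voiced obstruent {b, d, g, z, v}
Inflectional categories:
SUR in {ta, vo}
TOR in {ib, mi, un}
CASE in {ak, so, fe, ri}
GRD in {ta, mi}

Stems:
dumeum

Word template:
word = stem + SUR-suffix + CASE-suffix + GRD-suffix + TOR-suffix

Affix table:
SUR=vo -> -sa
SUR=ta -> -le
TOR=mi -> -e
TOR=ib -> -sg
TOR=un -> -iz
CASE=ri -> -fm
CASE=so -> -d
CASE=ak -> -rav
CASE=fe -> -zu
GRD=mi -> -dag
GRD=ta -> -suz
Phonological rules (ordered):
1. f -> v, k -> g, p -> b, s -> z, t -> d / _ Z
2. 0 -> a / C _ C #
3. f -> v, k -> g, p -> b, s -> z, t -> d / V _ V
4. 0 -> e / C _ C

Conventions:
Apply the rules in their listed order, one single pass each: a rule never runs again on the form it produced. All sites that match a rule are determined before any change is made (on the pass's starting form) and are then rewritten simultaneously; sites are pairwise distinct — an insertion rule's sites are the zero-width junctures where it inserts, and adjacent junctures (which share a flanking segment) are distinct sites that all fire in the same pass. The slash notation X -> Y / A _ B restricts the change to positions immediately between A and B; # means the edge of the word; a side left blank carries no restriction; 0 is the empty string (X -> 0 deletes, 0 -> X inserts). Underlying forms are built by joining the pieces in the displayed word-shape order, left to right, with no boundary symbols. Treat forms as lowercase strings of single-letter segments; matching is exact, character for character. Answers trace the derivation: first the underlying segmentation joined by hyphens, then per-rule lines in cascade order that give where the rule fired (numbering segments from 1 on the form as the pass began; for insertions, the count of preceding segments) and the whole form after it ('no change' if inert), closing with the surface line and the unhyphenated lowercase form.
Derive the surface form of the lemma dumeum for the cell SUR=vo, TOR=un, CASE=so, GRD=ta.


underlying: dumeum-sa-d-suz-iz
1. f -> v, k -> g, p -> b, s -> z, t -> d / _ Z: no change
2. 0 -> a / C _ C #: no change
3. f -> v, k -> g, p -> b, s -> z, t -> d / V _ V: no change
4. 0 -> e / C _ C: inserts after position(s) 6, 9: dumeumesadesuziz
surface: dumeumesadesuziz


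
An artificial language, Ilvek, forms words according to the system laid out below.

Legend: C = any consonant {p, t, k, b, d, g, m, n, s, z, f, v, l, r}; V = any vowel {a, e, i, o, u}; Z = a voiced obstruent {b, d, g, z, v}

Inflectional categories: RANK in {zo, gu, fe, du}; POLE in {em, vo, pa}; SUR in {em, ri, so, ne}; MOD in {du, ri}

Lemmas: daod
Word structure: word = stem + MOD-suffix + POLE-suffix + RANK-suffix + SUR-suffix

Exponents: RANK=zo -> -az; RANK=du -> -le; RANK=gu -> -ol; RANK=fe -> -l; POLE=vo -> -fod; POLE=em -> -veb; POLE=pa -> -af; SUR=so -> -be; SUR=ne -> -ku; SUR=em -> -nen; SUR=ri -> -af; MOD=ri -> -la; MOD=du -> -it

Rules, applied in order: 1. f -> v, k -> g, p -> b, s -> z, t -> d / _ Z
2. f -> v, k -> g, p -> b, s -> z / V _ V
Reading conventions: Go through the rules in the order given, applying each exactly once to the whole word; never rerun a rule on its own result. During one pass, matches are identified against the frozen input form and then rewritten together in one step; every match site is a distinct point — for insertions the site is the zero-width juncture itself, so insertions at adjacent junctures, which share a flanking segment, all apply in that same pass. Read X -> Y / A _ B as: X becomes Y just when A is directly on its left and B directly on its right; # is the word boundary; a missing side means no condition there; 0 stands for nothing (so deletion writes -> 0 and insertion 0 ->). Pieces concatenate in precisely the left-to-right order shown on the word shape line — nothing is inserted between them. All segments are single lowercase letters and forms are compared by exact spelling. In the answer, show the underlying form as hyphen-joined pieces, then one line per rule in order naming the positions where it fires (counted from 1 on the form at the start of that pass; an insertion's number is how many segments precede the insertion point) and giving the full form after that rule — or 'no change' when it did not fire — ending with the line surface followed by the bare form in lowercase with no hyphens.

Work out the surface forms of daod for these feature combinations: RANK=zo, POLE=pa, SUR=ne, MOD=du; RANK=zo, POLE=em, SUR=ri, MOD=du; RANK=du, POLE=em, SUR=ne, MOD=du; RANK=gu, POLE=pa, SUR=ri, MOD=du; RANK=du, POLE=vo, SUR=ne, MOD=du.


cell RANK=zo, POLE=pa, SUR=ne, MOD=du:
underlying: daod-it-af-az-ku
1. f -> v, k -> g, p -> b, s -> z, t -> d / _ Z: no change
2. f -> v, k -> g, p -> b, s -> z / V _ V: fires at position(s) 8: daoditavazku
surface: daoditavazku

cell RANK=zo, POLE=em, SUR=ri, MOD=du:
underlying: daod-it-veb-az-af
1. f -> v, k -> g, p -> b, s -> z, t -> d / _ Z: fires at position(s) 6: daodidvebazaf
2. f -> v, k -> g, p -> b, s -> z / V _ V: no change
surface: daodidvebazaf

cell RANK=du, POLE=em, SUR=ne, MOD=du:
underlying: daod-it-veb-le-ku
1. f -> v, k -> g, p -> b, s -> z, t -> d / _ Z: fires at position(s) 6: daodidvebleku
2. f -> v, k -> g, p -> b, s -> z / V _ V: fires at position(s) 12: daodidveblegu
surface: daodidveblegu

cell RANK=gu, POLE=pa, SUR=ri, MOD=du:
underlying: daod-it-af-ol-af
1. f -> v, k -> g, p -> b, s -> z, t -> d / _ Z: no change
2. f -> v, k -> g, p -> b, s -> z / V _ V: fires at position(s) 8: daoditavolaf
surface: daoditavolaf

cell RANK=du, POLE=vo, SUR=ne, MOD=du:
underlying: daod-it-fod-le-ku
1. f -> v, k -> g, p -> b, s -> z, t -> d / _ Z: no change
2. f -> v, k -> g, p -> b, s -> z / V _ V: fires at position(s) 12: daoditfodlegu
surface: daoditfodlegu


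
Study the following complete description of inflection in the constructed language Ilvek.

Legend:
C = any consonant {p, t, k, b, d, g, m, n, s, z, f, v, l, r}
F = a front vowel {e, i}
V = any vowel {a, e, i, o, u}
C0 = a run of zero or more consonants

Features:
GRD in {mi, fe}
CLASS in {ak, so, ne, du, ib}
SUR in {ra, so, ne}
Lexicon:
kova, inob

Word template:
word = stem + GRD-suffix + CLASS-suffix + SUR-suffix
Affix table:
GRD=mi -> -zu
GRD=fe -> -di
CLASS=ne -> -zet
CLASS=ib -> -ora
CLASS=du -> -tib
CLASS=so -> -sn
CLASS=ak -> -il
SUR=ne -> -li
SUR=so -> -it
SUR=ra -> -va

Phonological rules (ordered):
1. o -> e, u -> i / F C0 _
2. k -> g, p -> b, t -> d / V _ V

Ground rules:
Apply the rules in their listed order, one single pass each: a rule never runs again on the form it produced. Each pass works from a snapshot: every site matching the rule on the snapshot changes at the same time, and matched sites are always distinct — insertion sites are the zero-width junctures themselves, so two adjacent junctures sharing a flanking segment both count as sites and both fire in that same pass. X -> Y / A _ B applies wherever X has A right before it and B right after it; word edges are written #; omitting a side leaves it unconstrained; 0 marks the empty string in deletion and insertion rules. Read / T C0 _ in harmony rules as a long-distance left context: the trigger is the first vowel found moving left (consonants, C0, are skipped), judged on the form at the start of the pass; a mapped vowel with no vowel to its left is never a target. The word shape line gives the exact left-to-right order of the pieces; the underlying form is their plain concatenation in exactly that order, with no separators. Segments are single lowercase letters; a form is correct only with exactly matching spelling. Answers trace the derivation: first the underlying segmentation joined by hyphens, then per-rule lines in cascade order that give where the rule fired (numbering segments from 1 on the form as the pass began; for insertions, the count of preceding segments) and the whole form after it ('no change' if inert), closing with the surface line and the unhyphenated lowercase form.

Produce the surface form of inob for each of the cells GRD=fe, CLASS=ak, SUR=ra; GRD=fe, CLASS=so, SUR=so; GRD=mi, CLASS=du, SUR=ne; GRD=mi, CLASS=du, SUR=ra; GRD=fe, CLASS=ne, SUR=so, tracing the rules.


cell GRD=fe, CLASS=ak, SUR=ra:
underlying: inob-di-il-va
1. o -> e, u -> i / F C0 _: fires at position(s) 3: inebdiilva
2. k -> g, p -> b, t -> d / V _ V: no change
surface: inebdiilva

cell GRD=fe, CLASS=so, SUR=so:
underlying: inob-di-sn-it
1. o -> e, u -> i / F C0 _: fires at position(s) 3: inebdisnit
2. k -> g, p -> b, t -> d / V _ V: no change
surface: inebdisnit

cell GRD=mi, CLASS=du, SUR=ne:
underlying: inob-zu-tib-li
1. o -> e, u -> i / F C0 _: fires at position(s) 3: inebzutibli
2. k -> g, p -> b, t -> d / V _ V: fires at position(s) 7: inebzudibli
surface: inebzudibli

cell GRD=mi, CLASS=du, SUR=ra:
underlying: inob-zu-tib-va
1. o -> e, u -> i / F C0 _: fires at position(s) 3: inebzutibva
2. k -> g, p -> b, t -> d / V _ V: fires at position(s) 7: inebzudibva
surface: inebzudibva

cell GRD=fe, CLASS=ne, SUR=so:
underlying: inob-di-zet-it
1. o -> e, u -> i / F C0 _: fires at position(s) 3: inebdizetit
2. k -> g, p -> b, t -> d / V _ V: fires at position(s) 9: inebdizedit
surface: inebdizedit
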